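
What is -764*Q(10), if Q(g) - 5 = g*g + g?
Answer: -87860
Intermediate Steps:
Q(g) = 5 + g + g**2 (Q(g) = 5 + (g*g + g) = 5 + (g**2 + g) = 5 + (g + g**2) = 5 + g + g**2)
-764*Q(10) = -764*(5 + 10 + 10**2) = -764*(5 + 10 + 100) = -764*115 = -87860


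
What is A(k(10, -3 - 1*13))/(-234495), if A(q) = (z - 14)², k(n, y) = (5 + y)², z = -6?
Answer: -80/46899 ≈ -0.0017058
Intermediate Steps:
A(q) = 400 (A(q) = (-6 - 14)² = (-20)² = 400)
A(k(10, -3 - 1*13))/(-234495) = 400/(-234495) = 400*(-1/234495) = -80/46899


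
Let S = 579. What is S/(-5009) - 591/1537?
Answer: -3850242/7698833 ≈ -0.50011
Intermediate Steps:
S/(-5009) - 591/1537 = 579/(-5009) - 591/1537 = 579*(-1/5009) - 591*1/1537 = -579/5009 - 591/1537 = -3850242/7698833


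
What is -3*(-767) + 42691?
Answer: 44992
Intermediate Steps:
-3*(-767) + 42691 = 2301 + 42691 = 44992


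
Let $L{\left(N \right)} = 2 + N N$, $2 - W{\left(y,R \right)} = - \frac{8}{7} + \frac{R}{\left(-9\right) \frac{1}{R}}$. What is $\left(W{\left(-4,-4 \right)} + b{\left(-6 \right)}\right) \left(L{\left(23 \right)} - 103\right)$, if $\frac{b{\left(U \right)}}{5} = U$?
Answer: $- \frac{676240}{63} \approx -10734.0$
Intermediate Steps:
$W{\left(y,R \right)} = \frac{22}{7} + \frac{R^{2}}{9}$ ($W{\left(y,R \right)} = 2 - \left(- \frac{8}{7} + \frac{R}{\left(-9\right) \frac{1}{R}}\right) = 2 - \left(\left(-8\right) \frac{1}{7} + R \left(- \frac{R}{9}\right)\right) = 2 - \left(- \frac{8}{7} - \frac{R^{2}}{9}\right) = 2 + \left(\frac{8}{7} + \frac{R^{2}}{9}\right) = \frac{22}{7} + \frac{R^{2}}{9}$)
$b{\left(U \right)} = 5 U$
$L{\left(N \right)} = 2 + N^{2}$
$\left(W{\left(-4,-4 \right)} + b{\left(-6 \right)}\right) \left(L{\left(23 \right)} - 103\right) = \left(\left(\frac{22}{7} + \frac{\left(-4\right)^{2}}{9}\right) + 5 \left(-6\right)\right) \left(\left(2 + 23^{2}\right) - 103\right) = \left(\left(\frac{22}{7} + \frac{1}{9} \cdot 16\right) - 30\right) \left(\left(2 + 529\right) - 103\right) = \left(\left(\frac{22}{7} + \frac{16}{9}\right) - 30\right) \left(531 - 103\right) = \left(\frac{310}{63} - 30\right) 428 = \left(- \frac{1580}{63}\right) 428 = - \frac{676240}{63}$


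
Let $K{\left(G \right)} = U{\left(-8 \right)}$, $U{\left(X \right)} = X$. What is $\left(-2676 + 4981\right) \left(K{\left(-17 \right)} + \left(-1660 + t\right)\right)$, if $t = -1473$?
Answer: $-7240005$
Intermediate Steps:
$K{\left(G \right)} = -8$
$\left(-2676 + 4981\right) \left(K{\left(-17 \right)} + \left(-1660 + t\right)\right) = \left(-2676 + 4981\right) \left(-8 - 3133\right) = 2305 \left(-8 - 3133\right) = 2305 \left(-3141\right) = -7240005$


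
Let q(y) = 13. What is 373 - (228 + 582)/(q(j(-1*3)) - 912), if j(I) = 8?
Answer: 336137/899 ≈ 373.90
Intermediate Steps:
373 - (228 + 582)/(q(j(-1*3)) - 912) = 373 - (228 + 582)/(13 - 912) = 373 - 810/(-899) = 373 - 810*(-1)/899 = 373 - 1*(-810/899) = 373 + 810/899 = 336137/899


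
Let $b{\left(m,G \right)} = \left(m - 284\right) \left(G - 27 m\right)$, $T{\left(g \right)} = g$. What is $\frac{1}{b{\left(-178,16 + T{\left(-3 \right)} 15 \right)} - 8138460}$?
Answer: $- \frac{1}{10345434} \approx -9.6661 \cdot 10^{-8}$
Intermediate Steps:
$b{\left(m,G \right)} = \left(-284 + m\right) \left(G - 27 m\right)$
$\frac{1}{b{\left(-178,16 + T{\left(-3 \right)} 15 \right)} - 8138460} = \frac{1}{\left(- 284 \left(16 - 45\right) - 27 \left(-178\right)^{2} + 7668 \left(-178\right) + \left(16 - 45\right) \left(-178\right)\right) - 8138460} = \frac{1}{\left(- 284 \left(16 - 45\right) - 855468 - 1364904 + \left(16 - 45\right) \left(-178\right)\right) - 8138460} = \frac{1}{\left(\left(-284\right) \left(-29\right) - 855468 - 1364904 - -5162\right) - 8138460} = \frac{1}{\left(8236 - 855468 - 1364904 + 5162\right) - 8138460} = \frac{1}{-2206974 - 8138460} = \frac{1}{-10345434} = - \frac{1}{10345434}$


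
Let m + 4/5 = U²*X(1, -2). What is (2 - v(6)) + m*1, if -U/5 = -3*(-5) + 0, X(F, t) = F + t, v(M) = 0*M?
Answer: -28119/5 ≈ -5623.8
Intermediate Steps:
v(M) = 0
U = -75 (U = -5*(-3*(-5) + 0) = -5*(15 + 0) = -5*15 = -75)
m = -28129/5 (m = -⅘ + (-75)²*(1 - 2) = -⅘ + 5625*(-1) = -⅘ - 5625 = -28129/5 ≈ -5625.8)
(2 - v(6)) + m*1 = (2 - 1*0) - 28129/5*1 = (2 + 0) - 28129/5 = 2 - 28129/5 = -28119/5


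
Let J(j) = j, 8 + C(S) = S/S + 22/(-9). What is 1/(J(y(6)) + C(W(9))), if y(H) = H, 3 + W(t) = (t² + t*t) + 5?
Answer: -9/31 ≈ -0.29032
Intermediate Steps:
W(t) = 2 + 2*t² (W(t) = -3 + ((t² + t*t) + 5) = -3 + ((t² + t²) + 5) = -3 + (2*t² + 5) = -3 + (5 + 2*t²) = 2 + 2*t²)
C(S) = -85/9 (C(S) = -8 + (S/S + 22/(-9)) = -8 + (1 + 22*(-⅑)) = -8 + (1 - 22/9) = -8 - 13/9 = -85/9)
1/(J(y(6)) + C(W(9))) = 1/(6 - 85/9) = 1/(-31/9) = -9/31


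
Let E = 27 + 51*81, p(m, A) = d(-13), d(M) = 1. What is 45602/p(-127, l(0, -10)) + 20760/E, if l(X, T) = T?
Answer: 31605646/693 ≈ 45607.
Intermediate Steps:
p(m, A) = 1
E = 4158 (E = 27 + 4131 = 4158)
45602/p(-127, l(0, -10)) + 20760/E = 45602/1 + 20760/4158 = 45602*1 + 20760*(1/4158) = 45602 + 3460/693 = 31605646/693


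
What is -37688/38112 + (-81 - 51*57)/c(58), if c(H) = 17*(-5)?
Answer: 13834397/404940 ≈ 34.164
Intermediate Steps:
c(H) = -85
-37688/38112 + (-81 - 51*57)/c(58) = -37688/38112 + (-81 - 51*57)/(-85) = -37688*1/38112 + (-81 - 2907)*(-1/85) = -4711/4764 - 2988*(-1/85) = -4711/4764 + 2988/85 = 13834397/404940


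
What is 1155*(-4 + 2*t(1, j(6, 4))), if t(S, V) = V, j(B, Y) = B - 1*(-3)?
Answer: 16170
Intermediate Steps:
j(B, Y) = 3 + B (j(B, Y) = B + 3 = 3 + B)
1155*(-4 + 2*t(1, j(6, 4))) = 1155*(-4 + 2*(3 + 6)) = 1155*(-4 + 2*9) = 1155*(-4 + 18) = 1155*14 = 16170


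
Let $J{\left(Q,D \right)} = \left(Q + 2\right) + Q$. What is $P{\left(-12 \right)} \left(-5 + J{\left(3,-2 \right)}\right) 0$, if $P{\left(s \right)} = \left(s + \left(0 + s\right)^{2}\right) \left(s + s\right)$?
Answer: $0$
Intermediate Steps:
$J{\left(Q,D \right)} = 2 + 2 Q$ ($J{\left(Q,D \right)} = \left(2 + Q\right) + Q = 2 + 2 Q$)
$P{\left(s \right)} = 2 s \left(s + s^{2}\right)$ ($P{\left(s \right)} = \left(s + s^{2}\right) 2 s = 2 s \left(s + s^{2}\right)$)
$P{\left(-12 \right)} \left(-5 + J{\left(3,-2 \right)}\right) 0 = 2 \left(-12\right)^{2} \left(1 - 12\right) \left(-5 + \left(2 + 2 \cdot 3\right)\right) 0 = 2 \cdot 144 \left(-11\right) \left(-5 + \left(2 + 6\right)\right) 0 = - 3168 \left(-5 + 8\right) 0 = - 3168 \cdot 3 \cdot 0 = \left(-3168\right) 0 = 0$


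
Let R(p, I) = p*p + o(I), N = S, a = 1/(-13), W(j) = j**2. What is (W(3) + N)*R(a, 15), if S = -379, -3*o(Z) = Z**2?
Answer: 4689380/169 ≈ 27748.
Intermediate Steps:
a = -1/13 ≈ -0.076923
o(Z) = -Z**2/3
N = -379
R(p, I) = p**2 - I**2/3 (R(p, I) = p*p - I**2/3 = p**2 - I**2/3)
(W(3) + N)*R(a, 15) = (3**2 - 379)*((-1/13)**2 - 1/3*15**2) = (9 - 379)*(1/169 - 1/3*225) = -370*(1/169 - 75) = -370*(-12674/169) = 4689380/169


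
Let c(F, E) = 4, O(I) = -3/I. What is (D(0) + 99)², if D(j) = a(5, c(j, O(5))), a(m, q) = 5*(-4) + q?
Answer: 6889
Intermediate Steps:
a(m, q) = -20 + q
D(j) = -16 (D(j) = -20 + 4 = -16)
(D(0) + 99)² = (-16 + 99)² = 83² = 6889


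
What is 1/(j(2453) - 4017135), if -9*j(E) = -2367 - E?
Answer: -9/36149395 ≈ -2.4897e-7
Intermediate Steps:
j(E) = 263 + E/9 (j(E) = -(-2367 - E)/9 = 263 + E/9)
1/(j(2453) - 4017135) = 1/((263 + (1/9)*2453) - 4017135) = 1/((263 + 2453/9) - 4017135) = 1/(4820/9 - 4017135) = 1/(-36149395/9) = -9/36149395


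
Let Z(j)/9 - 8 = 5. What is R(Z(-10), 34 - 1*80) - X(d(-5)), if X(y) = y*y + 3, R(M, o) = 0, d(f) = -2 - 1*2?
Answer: -19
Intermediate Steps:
Z(j) = 117 (Z(j) = 72 + 9*5 = 72 + 45 = 117)
d(f) = -4 (d(f) = -2 - 2 = -4)
X(y) = 3 + y² (X(y) = y² + 3 = 3 + y²)
R(Z(-10), 34 - 1*80) - X(d(-5)) = 0 - (3 + (-4)²) = 0 - (3 + 16) = 0 - 1*19 = 0 - 19 = -19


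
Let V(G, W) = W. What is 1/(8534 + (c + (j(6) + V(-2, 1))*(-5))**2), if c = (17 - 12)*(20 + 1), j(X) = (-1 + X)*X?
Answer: 1/11034 ≈ 9.0629e-5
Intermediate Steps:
j(X) = X*(-1 + X)
c = 105 (c = 5*21 = 105)
1/(8534 + (c + (j(6) + V(-2, 1))*(-5))**2) = 1/(8534 + (105 + (6*(-1 + 6) + 1)*(-5))**2) = 1/(8534 + (105 + (6*5 + 1)*(-5))**2) = 1/(8534 + (105 + (30 + 1)*(-5))**2) = 1/(8534 + (105 + 31*(-5))**2) = 1/(8534 + (105 - 155)**2) = 1/(8534 + (-50)**2) = 1/(8534 + 2500) = 1/11034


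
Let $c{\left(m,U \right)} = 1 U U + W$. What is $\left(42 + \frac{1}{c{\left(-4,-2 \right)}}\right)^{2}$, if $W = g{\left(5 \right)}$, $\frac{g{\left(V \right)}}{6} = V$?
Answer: $\frac{2042041}{1156} \approx 1766.5$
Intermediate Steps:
$g{\left(V \right)} = 6 V$
$W = 30$ ($W = 6 \cdot 5 = 30$)
$c{\left(m,U \right)} = 30 + U^{2}$ ($c{\left(m,U \right)} = 1 U U + 30 = U U + 30 = U^{2} + 30 = 30 + U^{2}$)
$\left(42 + \frac{1}{c{\left(-4,-2 \right)}}\right)^{2} = \left(42 + \frac{1}{30 + \left(-2\right)^{2}}\right)^{2} = \left(42 + \frac{1}{30 + 4}\right)^{2} = \left(42 + \frac{1}{34}\right)^{2} = \left(\frac{1429}{34}\right)^{2} = \frac{2042041}{1156}$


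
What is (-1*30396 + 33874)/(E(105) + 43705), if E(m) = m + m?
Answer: 3478/43915 ≈ 0.079198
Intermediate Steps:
E(m) = 2*m
(-1*30396 + 33874)/(E(105) + 43705) = (-1*30396 + 33874)/(2*105 + 43705) = (-30396 + 33874)/(210 + 43705) = 3478/43915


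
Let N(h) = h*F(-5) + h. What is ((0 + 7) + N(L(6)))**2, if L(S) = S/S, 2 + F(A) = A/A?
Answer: 49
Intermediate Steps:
F(A) = -1 (F(A) = -2 + A/A = -2 + 1 = -1)
L(S) = 1
N(h) = 0 (N(h) = h*(-1) + h = -h + h = 0)
((0 + 7) + N(L(6)))**2 = ((0 + 7) + 0)**2 = (7 + 0)**2 = 7**2 = 49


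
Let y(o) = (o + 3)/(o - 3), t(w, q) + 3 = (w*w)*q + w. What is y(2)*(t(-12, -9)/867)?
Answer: 2185/289 ≈ 7.5606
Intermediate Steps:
t(w, q) = -3 + w + q*w² (t(w, q) = -3 + ((w*w)*q + w) = -3 + (w²*q + w) = -3 + (q*w² + w) = -3 + (w + q*w²) = -3 + w + q*w²)
y(o) = (3 + o)/(-3 + o)
y(2)*(t(-12, -9)/867) = ((3 + 2)/(-3 + 2))*((-3 - 12 - 9*(-12)²)/867) = (5/(-1))*((-3 - 12 - 9*144)*(1/867)) = (-1*5)*((-3 - 12 - 1296)*(1/867)) = -(-6555)/867 = -5*(-437/289) = 2185/289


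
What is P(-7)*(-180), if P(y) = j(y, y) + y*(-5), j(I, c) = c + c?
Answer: -3780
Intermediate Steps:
j(I, c) = 2*c
P(y) = -3*y (P(y) = 2*y + y*(-5) = 2*y - 5*y = -3*y)
P(-7)*(-180) = -3*(-7)*(-180) = 21*(-180) = -3780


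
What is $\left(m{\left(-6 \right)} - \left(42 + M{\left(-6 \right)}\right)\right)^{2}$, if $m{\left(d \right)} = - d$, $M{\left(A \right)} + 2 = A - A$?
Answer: $1156$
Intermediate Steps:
$M{\left(A \right)} = -2$ ($M{\left(A \right)} = -2 + \left(A - A\right) = -2 + 0 = -2$)
$\left(m{\left(-6 \right)} - \left(42 + M{\left(-6 \right)}\right)\right)^{2} = \left(\left(-1\right) \left(-6\right) - 40\right)^{2} = \left(6 + \left(-42 + 2\right)\right)^{2} = \left(6 - 40\right)^{2} = \left(-34\right)^{2} = 1156$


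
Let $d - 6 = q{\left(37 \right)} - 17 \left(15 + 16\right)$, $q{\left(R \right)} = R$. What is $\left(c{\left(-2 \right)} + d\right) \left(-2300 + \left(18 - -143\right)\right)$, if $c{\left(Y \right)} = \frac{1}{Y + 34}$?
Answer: $\frac{33126693}{32} \approx 1.0352 \cdot 10^{6}$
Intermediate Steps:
$d = -484$ ($d = 6 + \left(37 - 17 \left(15 + 16\right)\right) = 6 + \left(37 - 527\right) = 6 - 490 = -484$)
$c{\left(Y \right)} = \frac{1}{34 + Y}$
$\left(c{\left(-2 \right)} + d\right) \left(-2300 + \left(18 - -143\right)\right) = \left(\frac{1}{34 - 2} - 484\right) \left(-2300 + \left(18 - -143\right)\right) = \left(\frac{1}{32} - 484\right) \left(-2300 + \left(18 + 143\right)\right) = \left(\frac{1}{32} - 484\right) \left(-2300 + 161\right) = \left(- \frac{15487}{32}\right) \left(-2139\right) = \frac{33126693}{32}$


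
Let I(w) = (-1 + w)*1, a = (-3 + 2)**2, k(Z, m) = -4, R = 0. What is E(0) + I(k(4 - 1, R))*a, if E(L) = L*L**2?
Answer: -5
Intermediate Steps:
a = 1 (a = (-1)**2 = 1)
I(w) = -1 + w
E(L) = L**3
E(0) + I(k(4 - 1, R))*a = 0**3 + (-1 - 4)*1 = 0 - 5*1 = 0 - 5 = -5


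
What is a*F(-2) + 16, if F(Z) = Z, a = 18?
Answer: -20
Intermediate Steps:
a*F(-2) + 16 = 18*(-2) + 16 = -36 + 16 = -20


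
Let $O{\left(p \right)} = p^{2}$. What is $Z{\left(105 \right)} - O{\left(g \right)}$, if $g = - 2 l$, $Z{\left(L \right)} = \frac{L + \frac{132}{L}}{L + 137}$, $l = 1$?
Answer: $- \frac{30161}{8470} \approx -3.5609$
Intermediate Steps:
$Z{\left(L \right)} = \frac{L + \frac{132}{L}}{137 + L}$
$g = -2$ ($g = \left(-2\right) 1 = -2$)
$Z{\left(105 \right)} - O{\left(g \right)} = \frac{132 + 105^{2}}{105 \left(137 + 105\right)} - \left(-2\right)^{2} = \frac{132 + 11025}{105 \cdot 242} - 4 = \frac{1}{105} \cdot \frac{1}{242} \cdot 11157 - 4 = \frac{3719}{8470} - 4 = - \frac{30161}{8470}$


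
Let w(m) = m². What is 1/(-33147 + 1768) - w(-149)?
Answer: -696645180/31379 ≈ -22201.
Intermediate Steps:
1/(-33147 + 1768) - w(-149) = 1/(-33147 + 1768) - 1*(-149)² = 1/(-31379) - 1*22201 = -1/31379 - 22201 = -696645180/31379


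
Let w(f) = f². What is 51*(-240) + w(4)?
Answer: -12224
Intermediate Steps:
51*(-240) + w(4) = 51*(-240) + 4² = -12240 + 16 = -12224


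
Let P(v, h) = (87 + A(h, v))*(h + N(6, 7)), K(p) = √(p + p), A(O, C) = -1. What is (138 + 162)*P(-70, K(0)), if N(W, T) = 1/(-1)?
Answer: -25800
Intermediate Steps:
N(W, T) = -1
K(p) = √2*√p (K(p) = √(2*p) = √2*√p)
P(v, h) = -86 + 86*h (P(v, h) = (87 - 1)*(h - 1) = 86*(-1 + h) = -86 + 86*h)
(138 + 162)*P(-70, K(0)) = (138 + 162)*(-86 + 86*(√2*√0)) = 300*(-86 + 86*(√2*0)) = 300*(-86 + 86*0) = 300*(-86 + 0) = 300*(-86) = -25800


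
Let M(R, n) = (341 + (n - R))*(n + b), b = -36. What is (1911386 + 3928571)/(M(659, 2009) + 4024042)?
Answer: 5839957/7360385 ≈ 0.79343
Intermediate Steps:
M(R, n) = (-36 + n)*(341 + n - R) (M(R, n) = (341 + (n - R))*(n - 36) = (341 + n - R)*(-36 + n) = (-36 + n)*(341 + n - R))
(1911386 + 3928571)/(M(659, 2009) + 4024042) = (1911386 + 3928571)/((-12276 + 2009² + 36*659 + 305*2009 - 1*659*2009) + 4024042) = 5839957/((-12276 + 4036081 + 23724 + 612745 - 1323931) + 4024042) = 5839957/(3336343 + 4024042) = 5839957/7360385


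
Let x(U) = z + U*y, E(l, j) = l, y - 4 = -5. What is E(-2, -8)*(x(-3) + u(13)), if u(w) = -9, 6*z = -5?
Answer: 41/3 ≈ 13.667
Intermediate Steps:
y = -1 (y = 4 - 5 = -1)
z = -⅚ (z = (⅙)*(-5) = -⅚ ≈ -0.83333)
x(U) = -⅚ - U (x(U) = -⅚ + U*(-1) = -⅚ - U)
E(-2, -8)*(x(-3) + u(13)) = -2*((-⅚ - 1*(-3)) - 9) = -2*((-⅚ + 3) - 9) = -2*(13/6 - 9) = -2*(-41/6) = 41/3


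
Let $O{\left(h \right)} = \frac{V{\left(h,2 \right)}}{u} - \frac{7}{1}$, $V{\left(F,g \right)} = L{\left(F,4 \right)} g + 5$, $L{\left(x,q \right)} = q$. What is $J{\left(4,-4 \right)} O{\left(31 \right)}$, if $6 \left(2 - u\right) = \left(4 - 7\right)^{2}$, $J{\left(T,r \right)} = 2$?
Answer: $38$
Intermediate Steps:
$u = \frac{1}{2}$ ($u = 2 - \frac{\left(4 - 7\right)^{2}}{6} = 2 - \frac{\left(-3\right)^{2}}{6} = 2 - \frac{3}{2} = \frac{1}{2} \approx 0.5$)
$V{\left(F,g \right)} = 5 + 4 g$ ($V{\left(F,g \right)} = 4 g + 5 = 5 + 4 g$)
$O{\left(h \right)} = 19$ ($O{\left(h \right)} = \left(5 + 4 \cdot 2\right) \frac{1}{\frac{1}{2}} - \frac{7}{1} = \left(5 + 8\right) 2 - 7 = 13 \cdot 2 - 7 = 26 - 7 = 19$)
$J{\left(4,-4 \right)} O{\left(31 \right)} = 2 \cdot 19 = 38$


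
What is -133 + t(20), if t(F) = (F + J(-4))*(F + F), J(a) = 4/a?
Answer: 627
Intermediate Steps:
t(F) = 2*F*(-1 + F) (t(F) = (F + 4/(-4))*(F + F) = (F + 4*(-¼))*(2*F) = (F - 1)*(2*F) = (-1 + F)*(2*F) = 2*F*(-1 + F))
-133 + t(20) = -133 + 2*20*(-1 + 20) = -133 + 2*20*19 = -133 + 760 = 627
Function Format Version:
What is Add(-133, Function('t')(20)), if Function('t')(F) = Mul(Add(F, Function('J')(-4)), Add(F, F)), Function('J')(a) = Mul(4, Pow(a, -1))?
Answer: 627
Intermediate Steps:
Function('t')(F) = Mul(2, F, Add(-1, F)) (Function('t')(F) = Mul(Add(F, Mul(4, Pow(-4, -1))), Add(F, F)) = Mul(Add(F, Mul(4, Rational(-1, 4))), Mul(2, F)) = Mul(Add(F, -1), Mul(2, F)) = Mul(Add(-1, F), Mul(2, F)) = Mul(2, F, Add(-1, F)))
Add(-133, Function('t')(20)) = Add(-133, Mul(2, 20, Add(-1, 20))) = Add(-133, Mul(2, 20, 19)) = Add(-133, 760) = 627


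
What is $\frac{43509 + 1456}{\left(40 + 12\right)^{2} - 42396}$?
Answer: $- \frac{44965}{39692} \approx -1.1328$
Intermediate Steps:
$\frac{43509 + 1456}{\left(40 + 12\right)^{2} - 42396} = \frac{44965}{52^{2} - 42396} = \frac{44965}{2704 - 42396} = \frac{44965}{-39692} = 44965 \left(- \frac{1}{39692}\right) = - \frac{44965}{39692}$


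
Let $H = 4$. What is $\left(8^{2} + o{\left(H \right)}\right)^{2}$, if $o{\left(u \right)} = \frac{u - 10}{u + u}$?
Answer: $\frac{64009}{16} \approx 4000.6$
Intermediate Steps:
$o{\left(u \right)} = \frac{-10 + u}{2 u}$
$\left(8^{2} + o{\left(H \right)}\right)^{2} = \left(8^{2} + \frac{-10 + 4}{2 \cdot 4}\right)^{2} = \left(64 + \frac{1}{2} \cdot \frac{1}{4} \left(-6\right)\right)^{2} = \left(64 - \frac{3}{4}\right)^{2} = \left(\frac{253}{4}\right)^{2} = \frac{64009}{16}$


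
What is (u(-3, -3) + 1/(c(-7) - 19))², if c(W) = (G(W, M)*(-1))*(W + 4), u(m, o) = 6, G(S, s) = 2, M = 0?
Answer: 5929/169 ≈ 35.083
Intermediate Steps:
c(W) = -8 - 2*W (c(W) = (2*(-1))*(W + 4) = -2*(4 + W) = -8 - 2*W)
(u(-3, -3) + 1/(c(-7) - 19))² = (6 + 1/((-8 - 2*(-7)) - 19))² = (6 + 1/((-8 + 14) - 19))² = (6 + 1/(6 - 19))² = (6 + 1/(-13))² = (6 - 1/13)² = (77/13)² = 5929/169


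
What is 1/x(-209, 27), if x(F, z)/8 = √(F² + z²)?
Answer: √44410/355280 ≈ 0.00059316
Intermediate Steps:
x(F, z) = 8*√(F² + z²)
1/x(-209, 27) = 1/(8*√((-209)² + 27²)) = 1/(8*√(43681 + 729)) = 1/(8*√44410) = √44410/355280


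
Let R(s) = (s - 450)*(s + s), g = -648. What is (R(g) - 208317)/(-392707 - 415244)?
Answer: -404897/269317 ≈ -1.5034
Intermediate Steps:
R(s) = 2*s*(-450 + s) (R(s) = (-450 + s)*(2*s) = 2*s*(-450 + s))
(R(g) - 208317)/(-392707 - 415244) = (2*(-648)*(-450 - 648) - 208317)/(-392707 - 415244) = (2*(-648)*(-1098) - 208317)/(-807951) = (1423008 - 208317)*(-1/807951) = 1214691*(-1/807951) = -404897/269317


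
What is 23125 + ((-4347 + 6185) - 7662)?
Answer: 17301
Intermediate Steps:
23125 + ((-4347 + 6185) - 7662) = 23125 + (1838 - 7662) = 23125 - 5824 = 17301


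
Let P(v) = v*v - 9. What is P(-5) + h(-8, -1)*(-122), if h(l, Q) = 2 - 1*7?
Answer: 626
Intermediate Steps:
h(l, Q) = -5 (h(l, Q) = 2 - 7 = -5)
P(v) = -9 + v**2 (P(v) = v**2 - 9 = -9 + v**2)
P(-5) + h(-8, -1)*(-122) = (-9 + (-5)**2) - 5*(-122) = (-9 + 25) + 610 = 16 + 610 = 626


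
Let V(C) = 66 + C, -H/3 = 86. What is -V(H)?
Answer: 192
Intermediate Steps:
H = -258 (H = -3*86 = -258)
-V(H) = -(66 - 258) = -1*(-192) = 192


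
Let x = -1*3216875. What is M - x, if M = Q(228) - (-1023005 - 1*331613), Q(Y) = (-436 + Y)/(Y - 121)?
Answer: 489149543/107 ≈ 4.5715e+6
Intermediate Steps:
x = -3216875
Q(Y) = (-436 + Y)/(-121 + Y)
M = 144943918/107 (M = (-436 + 228)/(-121 + 228) - (-1023005 - 1*331613) = -208/107 - (-1023005 - 331613) = (1/107)*(-208) - 1*(-1354618) = -208/107 + 1354618 = 144943918/107 ≈ 1.3546e+6)
M - x = 144943918/107 - 1*(-3216875) = 144943918/107 + 3216875 = 489149543/107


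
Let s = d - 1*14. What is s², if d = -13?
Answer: 729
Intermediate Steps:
s = -27 (s = -13 - 1*14 = -13 - 14 = -27)
s² = (-27)² = 729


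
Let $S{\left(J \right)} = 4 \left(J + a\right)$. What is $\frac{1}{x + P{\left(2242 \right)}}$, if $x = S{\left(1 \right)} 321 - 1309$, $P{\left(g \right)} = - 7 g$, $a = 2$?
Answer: $- \frac{1}{13151} \approx -7.604 \cdot 10^{-5}$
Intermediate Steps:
$S{\left(J \right)} = 8 + 4 J$ ($S{\left(J \right)} = 4 \left(J + 2\right) = 4 \left(2 + J\right) = 8 + 4 J$)
$x = 2543$ ($x = \left(8 + 4 \cdot 1\right) 321 - 1309 = \left(8 + 4\right) 321 - 1309 = 12 \cdot 321 - 1309 = 3852 - 1309 = 2543$)
$\frac{1}{x + P{\left(2242 \right)}} = \frac{1}{2543 - 15694} = \frac{1}{-13151} = - \frac{1}{13151}$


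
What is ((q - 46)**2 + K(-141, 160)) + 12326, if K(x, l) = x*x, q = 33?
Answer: 32376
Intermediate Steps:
K(x, l) = x**2
((q - 46)**2 + K(-141, 160)) + 12326 = ((33 - 46)**2 + (-141)**2) + 12326 = ((-13)**2 + 19881) + 12326 = (169 + 19881) + 12326 = 20050 + 12326 = 32376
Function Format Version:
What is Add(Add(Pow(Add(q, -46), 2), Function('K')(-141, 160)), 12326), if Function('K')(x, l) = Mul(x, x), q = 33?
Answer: 32376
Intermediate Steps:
Function('K')(x, l) = Pow(x, 2)
Add(Add(Pow(Add(q, -46), 2), Function('K')(-141, 160)), 12326) = Add(Add(Pow(Add(33, -46), 2), Pow(-141, 2)), 12326) = Add(Add(Pow(-13, 2), 19881), 12326) = Add(Add(169, 19881), 12326) = Add(20050, 12326) = 32376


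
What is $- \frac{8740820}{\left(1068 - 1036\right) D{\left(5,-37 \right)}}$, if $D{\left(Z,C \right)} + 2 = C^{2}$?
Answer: $- \frac{2185205}{10936} \approx -199.82$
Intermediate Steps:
$D{\left(Z,C \right)} = -2 + C^{2}$
$- \frac{8740820}{\left(1068 - 1036\right) D{\left(5,-37 \right)}} = - \frac{8740820}{\left(1068 - 1036\right) \left(-2 + \left(-37\right)^{2}\right)} = - \frac{8740820}{32 \left(-2 + 1369\right)} = - \frac{8740820}{32 \cdot 1367} = - \frac{8740820}{43744} = \left(-8740820\right) \frac{1}{43744} = - \frac{2185205}{10936}$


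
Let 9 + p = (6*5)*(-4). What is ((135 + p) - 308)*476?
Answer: -143752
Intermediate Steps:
p = -129 (p = -9 + (6*5)*(-4) = -9 + 30*(-4) = -9 - 120 = -129)
((135 + p) - 308)*476 = ((135 - 129) - 308)*476 = (6 - 308)*476 = -302*476 = -143752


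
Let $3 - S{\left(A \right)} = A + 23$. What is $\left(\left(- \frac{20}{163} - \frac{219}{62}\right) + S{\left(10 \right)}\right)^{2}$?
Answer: $\frac{115679573689}{102131236} \approx 1132.7$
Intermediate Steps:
$S{\left(A \right)} = -20 - A$ ($S{\left(A \right)} = 3 - \left(A + 23\right) = 3 - \left(23 + A\right) = -20 - A$)
$\left(\left(- \frac{20}{163} - \frac{219}{62}\right) + S{\left(10 \right)}\right)^{2} = \left(\left(- \frac{20}{163} - \frac{219}{62}\right) - 30\right)^{2} = \left(- \frac{36937}{10106} - 30\right)^{2} = \left(- \frac{340117}{10106}\right)^{2} = \frac{115679573689}{102131236}$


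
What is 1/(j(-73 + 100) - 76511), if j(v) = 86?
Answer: -1/76425 ≈ -1.3085e-5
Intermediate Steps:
1/(j(-73 + 100) - 76511) = 1/(86 - 76511) = 1/(-76425) = -1/76425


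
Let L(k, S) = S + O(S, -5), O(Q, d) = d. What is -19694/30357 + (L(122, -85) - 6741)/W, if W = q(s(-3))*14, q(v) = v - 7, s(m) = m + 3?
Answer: 205438655/2974986 ≈ 69.055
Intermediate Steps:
s(m) = 3 + m
L(k, S) = -5 + S (L(k, S) = S - 5 = -5 + S)
q(v) = -7 + v
W = -98 (W = (-7 + (3 - 3))*14 = (-7 + 0)*14 = -7*14 = -98)
-19694/30357 + (L(122, -85) - 6741)/W = -19694/30357 + ((-5 - 85) - 6741)/(-98) = -19694*1/30357 + (-90 - 6741)*(-1/98) = -19694/30357 - 6831*(-1/98) = -19694/30357 + 6831/98 = 205438655/2974986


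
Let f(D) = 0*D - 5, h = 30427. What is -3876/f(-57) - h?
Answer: -148259/5 ≈ -29652.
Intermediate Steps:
f(D) = -5 (f(D) = 0 - 5 = -5)
-3876/f(-57) - h = -3876/(-5) - 1*30427 = -3876*(-⅕) - 30427 = 3876/5 - 30427 = -148259/5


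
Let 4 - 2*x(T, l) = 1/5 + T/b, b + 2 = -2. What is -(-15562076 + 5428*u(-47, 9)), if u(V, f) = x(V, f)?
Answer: 155836523/10 ≈ 1.5584e+7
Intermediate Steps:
b = -4 (b = -2 - 2 = -4)
x(T, l) = 19/10 + T/8 (x(T, l) = 2 - (1/5 + T/(-4))/2 = 2 - (1*(1/5) + T*(-1/4))/2 = 2 - (1/5 - T/4)/2 = 2 + (-1/10 + T/8) = 19/10 + T/8)
u(V, f) = 19/10 + V/8
-(-15562076 + 5428*u(-47, 9)) = -(-77758814/5 - 63779/2) = -5428/(1/((19/10 - 47/8) - 2867)) = -5428/(1/(-159/40 - 2867)) = -5428/(1/(-114839/40)) = -5428/(-40/114839) = -5428*(-114839/40) = 155836523/10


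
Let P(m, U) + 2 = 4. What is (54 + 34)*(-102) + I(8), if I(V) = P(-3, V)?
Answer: -8974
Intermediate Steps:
P(m, U) = 2 (P(m, U) = -2 + 4 = 2)
I(V) = 2
(54 + 34)*(-102) + I(8) = (54 + 34)*(-102) + 2 = 88*(-102) + 2 = -8976 + 2 = -8974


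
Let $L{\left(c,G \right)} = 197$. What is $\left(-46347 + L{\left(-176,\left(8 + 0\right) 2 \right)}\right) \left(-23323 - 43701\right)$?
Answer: $3093157600$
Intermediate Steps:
$\left(-46347 + L{\left(-176,\left(8 + 0\right) 2 \right)}\right) \left(-23323 - 43701\right) = \left(-46347 + 197\right) \left(-23323 - 43701\right) = \left(-46150\right) \left(-67024\right) = 3093157600$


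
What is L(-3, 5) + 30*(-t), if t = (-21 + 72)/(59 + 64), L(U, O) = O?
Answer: -305/41 ≈ -7.4390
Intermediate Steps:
t = 17/41 (t = 51/123 = 51*(1/123) = 17/41 ≈ 0.41463)
L(-3, 5) + 30*(-t) = 5 + 30*(-1*17/41) = 5 + 30*(-17/41) = 5 - 510/41 = -305/41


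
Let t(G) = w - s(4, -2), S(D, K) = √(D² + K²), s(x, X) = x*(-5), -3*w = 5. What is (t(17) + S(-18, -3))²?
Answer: 6022/9 + 110*√37 ≈ 1338.2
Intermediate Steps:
w = -5/3 (w = -⅓*5 = -5/3 ≈ -1.6667)
s(x, X) = -5*x
t(G) = 55/3 (t(G) = -5/3 - (-5)*4 = -5/3 - 1*(-20) = -5/3 + 20 = 55/3)
(t(17) + S(-18, -3))² = (55/3 + √((-18)² + (-3)²))² = (55/3 + √(324 + 9))² = (55/3 + √333)² = (55/3 + 3*√37)²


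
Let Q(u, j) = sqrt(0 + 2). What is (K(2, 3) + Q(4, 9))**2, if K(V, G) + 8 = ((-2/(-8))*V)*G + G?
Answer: 57/4 - 7*sqrt(2) ≈ 4.3505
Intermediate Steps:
Q(u, j) = sqrt(2)
K(V, G) = -8 + G + G*V/4 (K(V, G) = -8 + (((-2/(-8))*V)*G + G) = -8 + (((-2*(-1/8))*V)*G + G) = -8 + ((V/4)*G + G) = -8 + (G*V/4 + G) = -8 + (G + G*V/4) = -8 + G + G*V/4)
(K(2, 3) + Q(4, 9))**2 = ((-8 + 3 + (1/4)*3*2) + sqrt(2))**2 = ((-8 + 3 + 3/2) + sqrt(2))**2 = (-7/2 + sqrt(2))**2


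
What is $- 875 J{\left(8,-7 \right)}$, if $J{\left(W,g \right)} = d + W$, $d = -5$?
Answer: $-2625$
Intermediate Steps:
$J{\left(W,g \right)} = -5 + W$
$- 875 J{\left(8,-7 \right)} = - 875 \left(-5 + 8\right) = \left(-875\right) 3 = -2625$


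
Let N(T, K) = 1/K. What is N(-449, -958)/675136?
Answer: -1/646780288 ≈ -1.5461e-9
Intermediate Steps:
N(-449, -958)/675136 = 1/(-958*675136) = -1/958*1/675136 = -1/646780288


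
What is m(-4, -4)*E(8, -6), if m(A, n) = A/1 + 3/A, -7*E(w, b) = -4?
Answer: -19/7 ≈ -2.7143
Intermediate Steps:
E(w, b) = 4/7 (E(w, b) = -⅐*(-4) = 4/7)
m(A, n) = A + 3/A (m(A, n) = A*1 + 3/A = A + 3/A)
m(-4, -4)*E(8, -6) = (-4 + 3/(-4))*(4/7) = (-4 + 3*(-¼))*(4/7) = (-4 - ¾)*(4/7) = -19/4*4/7 = -19/7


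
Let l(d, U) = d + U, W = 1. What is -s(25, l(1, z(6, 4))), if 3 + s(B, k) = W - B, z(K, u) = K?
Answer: 27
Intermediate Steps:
l(d, U) = U + d
s(B, k) = -2 - B (s(B, k) = -3 + (1 - B) = -2 - B)
-s(25, l(1, z(6, 4))) = -(-2 - 1*25) = -(-2 - 25) = -1*(-27) = 27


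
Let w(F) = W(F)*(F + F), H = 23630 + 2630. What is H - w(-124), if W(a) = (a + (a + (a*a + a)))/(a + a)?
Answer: 11256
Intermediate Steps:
W(a) = (a² + 3*a)/(2*a) (W(a) = (a + (a + (a² + a)))/((2*a)) = (a + (a + (a + a²)))*(1/(2*a)) = (a + (a² + 2*a))*(1/(2*a)) = (a² + 3*a)*(1/(2*a)) = (a² + 3*a)/(2*a))
H = 26260
w(F) = 2*F*(3/2 + F/2) (w(F) = (3/2 + F/2)*(F + F) = (3/2 + F/2)*(2*F) = 2*F*(3/2 + F/2))
H - w(-124) = 26260 - (-124)*(3 - 124) = 26260 - (-124)*(-121) = 26260 - 1*15004 = 26260 - 15004 = 11256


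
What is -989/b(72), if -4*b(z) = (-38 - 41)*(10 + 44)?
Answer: -1978/2133 ≈ -0.92733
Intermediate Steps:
b(z) = 2133/2 (b(z) = -(-38 - 41)*(10 + 44)/4 = -(-79)*54/4 = -1/4*(-4266) = 2133/2)
-989/b(72) = -989/2133/2 = -989*2/2133 = -1978/2133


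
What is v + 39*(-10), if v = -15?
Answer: -405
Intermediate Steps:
v + 39*(-10) = -15 + 39*(-10) = -15 - 390 = -405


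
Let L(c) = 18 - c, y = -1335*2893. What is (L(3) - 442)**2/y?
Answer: -182329/3862155 ≈ -0.047209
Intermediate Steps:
y = -3862155
(L(3) - 442)**2/y = ((18 - 1*3) - 442)**2/(-3862155) = ((18 - 3) - 442)**2*(-1/3862155) = (15 - 442)**2*(-1/3862155) = (-427)**2*(-1/3862155) = 182329*(-1/3862155) = -182329/3862155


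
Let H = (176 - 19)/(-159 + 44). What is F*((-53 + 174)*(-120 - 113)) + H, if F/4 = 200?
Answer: -2593756157/115 ≈ -2.2554e+7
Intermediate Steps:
F = 800 (F = 4*200 = 800)
H = -157/115 (H = 157/(-115) = 157*(-1/115) = -157/115 ≈ -1.3652)
F*((-53 + 174)*(-120 - 113)) + H = 800*((-53 + 174)*(-120 - 113)) - 157/115 = 800*(121*(-233)) - 157/115 = 800*(-28193) - 157/115 = -22554400 - 157/115 = -2593756157/115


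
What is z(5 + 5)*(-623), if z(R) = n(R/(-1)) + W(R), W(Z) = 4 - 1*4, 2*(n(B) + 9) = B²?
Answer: -25543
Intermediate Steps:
n(B) = -9 + B²/2
W(Z) = 0 (W(Z) = 4 - 4 = 0)
z(R) = -9 + R²/2 (z(R) = (-9 + (R/(-1))²/2) + 0 = (-9 + (R*(-1))²/2) + 0 = (-9 + (-R)²/2) + 0 = (-9 + R²/2) + 0 = -9 + R²/2)
z(5 + 5)*(-623) = (-9 + (5 + 5)²/2)*(-623) = (-9 + (½)*10²)*(-623) = (-9 + (½)*100)*(-623) = (-9 + 50)*(-623) = 41*(-623) = -25543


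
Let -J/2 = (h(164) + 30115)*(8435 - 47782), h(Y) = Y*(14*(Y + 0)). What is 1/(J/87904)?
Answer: 43952/16000811673 ≈ 2.7469e-6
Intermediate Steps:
h(Y) = 14*Y**2 (h(Y) = Y*(14*Y) = 14*Y**2)
J = 32001623346 (J = -2*(14*164**2 + 30115)*(8435 - 47782) = -2*(14*26896 + 30115)*(-39347) = -2*(376544 + 30115)*(-39347) = -813318*(-39347) = -2*(-16000811673) = 32001623346)
1/(J/87904) = 1/(32001623346/87904) = 1/(32001623346*(1/87904)) = 1/(16000811673/43952) = 43952/16000811673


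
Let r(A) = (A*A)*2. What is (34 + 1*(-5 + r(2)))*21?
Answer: 777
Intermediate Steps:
r(A) = 2*A² (r(A) = A²*2 = 2*A²)
(34 + 1*(-5 + r(2)))*21 = (34 + 1*(-5 + 2*2²))*21 = (34 + 1*(-5 + 2*4))*21 = (34 + 1*(-5 + 8))*21 = (34 + 1*3)*21 = (34 + 3)*21 = 37*21 = 777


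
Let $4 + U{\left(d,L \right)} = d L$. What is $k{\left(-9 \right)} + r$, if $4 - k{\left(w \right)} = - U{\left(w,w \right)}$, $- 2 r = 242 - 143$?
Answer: $\frac{63}{2} \approx 31.5$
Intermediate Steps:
$U{\left(d,L \right)} = -4 + L d$ ($U{\left(d,L \right)} = -4 + d L = -4 + L d$)
$r = - \frac{99}{2}$ ($r = - \frac{242 - 143}{2} = \left(- \frac{1}{2}\right) 99 = - \frac{99}{2} \approx -49.5$)
$k{\left(w \right)} = w^{2}$ ($k{\left(w \right)} = 4 - - (-4 + w w) = 4 - - (-4 + w^{2}) = 4 - \left(4 - w^{2}\right) = 4 + \left(-4 + w^{2}\right) = w^{2}$)
$k{\left(-9 \right)} + r = \left(-9\right)^{2} - \frac{99}{2} = 81 - \frac{99}{2} = \frac{63}{2}$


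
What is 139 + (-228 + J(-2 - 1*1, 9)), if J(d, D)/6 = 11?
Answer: -23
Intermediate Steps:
J(d, D) = 66 (J(d, D) = 6*11 = 66)
139 + (-228 + J(-2 - 1*1, 9)) = 139 + (-228 + 66) = 139 - 162 = -23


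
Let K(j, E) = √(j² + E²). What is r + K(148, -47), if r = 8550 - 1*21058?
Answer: -12508 + √24113 ≈ -12353.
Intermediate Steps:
K(j, E) = √(E² + j²)
r = -12508 (r = 8550 - 21058 = -12508)
r + K(148, -47) = -12508 + √((-47)² + 148²) = -12508 + √(2209 + 21904) = -12508 + √24113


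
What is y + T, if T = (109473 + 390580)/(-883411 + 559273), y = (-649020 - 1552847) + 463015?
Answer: -563628509629/324138 ≈ -1.7389e+6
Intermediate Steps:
y = -1738852 (y = -2201867 + 463015 = -1738852)
T = -500053/324138 (T = 500053/(-324138) = 500053*(-1/324138) = -500053/324138 ≈ -1.5427)
y + T = -1738852 - 500053/324138 = -563628509629/324138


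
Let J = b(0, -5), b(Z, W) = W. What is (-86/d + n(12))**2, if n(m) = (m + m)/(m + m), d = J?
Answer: 8281/25 ≈ 331.24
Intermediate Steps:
J = -5
d = -5
n(m) = 1 (n(m) = (2*m)/((2*m)) = (2*m)*(1/(2*m)) = 1)
(-86/d + n(12))**2 = (-86/(-5) + 1)**2 = (-86*(-1/5) + 1)**2 = (86/5 + 1)**2 = (91/5)**2 = 8281/25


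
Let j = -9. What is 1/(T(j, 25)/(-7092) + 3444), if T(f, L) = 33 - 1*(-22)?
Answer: 7092/24424793 ≈ 0.00029036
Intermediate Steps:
T(f, L) = 55 (T(f, L) = 33 + 22 = 55)
1/(T(j, 25)/(-7092) + 3444) = 1/(55/(-7092) + 3444) = 1/(55*(-1/7092) + 3444) = 1/(-55/7092 + 3444) = 1/(24424793/7092) = 7092/24424793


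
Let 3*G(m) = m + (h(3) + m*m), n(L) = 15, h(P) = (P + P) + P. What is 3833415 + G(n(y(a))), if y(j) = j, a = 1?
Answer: 3833498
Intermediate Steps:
h(P) = 3*P (h(P) = 2*P + P = 3*P)
G(m) = 3 + m/3 + m**2/3 (G(m) = (m + (3*3 + m*m))/3 = (m + (9 + m**2))/3 = (9 + m + m**2)/3 = 3 + m/3 + m**2/3)
3833415 + G(n(y(a))) = 3833415 + (3 + (1/3)*15 + (1/3)*15**2) = 3833415 + (3 + 5 + (1/3)*225) = 3833415 + (3 + 5 + 75) = 3833415 + 83 = 3833498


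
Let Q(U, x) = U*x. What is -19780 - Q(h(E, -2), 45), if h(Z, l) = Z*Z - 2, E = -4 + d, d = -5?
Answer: -23335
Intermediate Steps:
E = -9 (E = -4 - 5 = -9)
h(Z, l) = -2 + Z**2 (h(Z, l) = Z**2 - 2 = -2 + Z**2)
-19780 - Q(h(E, -2), 45) = -19780 - (-2 + (-9)**2)*45 = -19780 - (-2 + 81)*45 = -19780 - 79*45 = -19780 - 1*3555 = -19780 - 3555 = -23335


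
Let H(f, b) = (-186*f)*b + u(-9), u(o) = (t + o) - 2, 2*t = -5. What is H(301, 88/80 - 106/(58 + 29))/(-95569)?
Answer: -1918271/27715010 ≈ -0.069214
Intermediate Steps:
t = -5/2 (t = (½)*(-5) = -5/2 ≈ -2.5000)
u(o) = -9/2 + o (u(o) = (-5/2 + o) - 2 = -9/2 + o)
H(f, b) = -27/2 - 186*b*f (H(f, b) = (-186*f)*b + (-9/2 - 9) = -186*b*f - 27/2 = -27/2 - 186*b*f)
H(301, 88/80 - 106/(58 + 29))/(-95569) = (-27/2 - 186*(88/80 - 106/(58 + 29))*301)/(-95569) = (-27/2 - 186*(88*(1/80) - 106/87)*301)*(-1/95569) = (-27/2 - 186*(11/10 - 106*1/87)*301)*(-1/95569) = (-27/2 - 186*(11/10 - 106/87)*301)*(-1/95569) = (-27/2 - 186*(-103/870)*301)*(-1/95569) = (-27/2 + 961093/145)*(-1/95569) = (1918271/290)*(-1/95569) = -1918271/27715010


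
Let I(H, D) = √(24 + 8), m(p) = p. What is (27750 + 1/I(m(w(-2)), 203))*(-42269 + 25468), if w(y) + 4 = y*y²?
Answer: -466227750 - 16801*√2/8 ≈ -4.6623e+8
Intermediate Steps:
w(y) = -4 + y³ (w(y) = -4 + y*y² = -4 + y³)
I(H, D) = 4*√2 (I(H, D) = √32 = 4*√2)
(27750 + 1/I(m(w(-2)), 203))*(-42269 + 25468) = (27750 + 1/(4*√2))*(-42269 + 25468) = (27750 + √2/8)*(-16801) = -466227750 - 16801*√2/8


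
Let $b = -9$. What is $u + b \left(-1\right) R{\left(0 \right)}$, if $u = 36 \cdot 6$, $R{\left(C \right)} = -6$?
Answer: $162$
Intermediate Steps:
$u = 216$
$u + b \left(-1\right) R{\left(0 \right)} = 216 + \left(-9\right) \left(-1\right) \left(-6\right) = 216 + 9 \left(-6\right) = 216 - 54 = 162$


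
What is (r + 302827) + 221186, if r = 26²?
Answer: 524689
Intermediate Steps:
r = 676
(r + 302827) + 221186 = (676 + 302827) + 221186 = 303503 + 221186 = 524689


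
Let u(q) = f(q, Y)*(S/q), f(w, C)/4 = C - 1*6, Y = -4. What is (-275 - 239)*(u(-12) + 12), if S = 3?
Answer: -11308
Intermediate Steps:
f(w, C) = -24 + 4*C (f(w, C) = 4*(C - 1*6) = 4*(C - 6) = 4*(-6 + C) = -24 + 4*C)
u(q) = -120/q (u(q) = (-24 + 4*(-4))*(3/q) = (-24 - 16)*(3/q) = -120/q)
(-275 - 239)*(u(-12) + 12) = (-275 - 239)*(-120/(-12) + 12) = -514*(-120*(-1/12) + 12) = -514*(10 + 12) = -514*22 = -11308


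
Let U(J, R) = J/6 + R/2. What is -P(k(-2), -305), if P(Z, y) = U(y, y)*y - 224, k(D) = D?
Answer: -185378/3 ≈ -61793.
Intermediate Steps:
U(J, R) = R/2 + J/6 (U(J, R) = J*(⅙) + R*(½) = J/6 + R/2 = R/2 + J/6)
P(Z, y) = -224 + 2*y²/3 (P(Z, y) = (y/2 + y/6)*y - 224 = (2*y/3)*y - 224 = 2*y²/3 - 224 = -224 + 2*y²/3)
-P(k(-2), -305) = -(-224 + (⅔)*(-305)²) = -(-224 + (⅔)*93025) = -(-224 + 186050/3) = -1*185378/3 = -185378/3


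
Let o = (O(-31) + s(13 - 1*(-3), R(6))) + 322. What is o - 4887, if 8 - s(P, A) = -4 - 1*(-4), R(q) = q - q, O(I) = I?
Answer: -4588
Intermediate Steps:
R(q) = 0
s(P, A) = 8 (s(P, A) = 8 - (-4 - 1*(-4)) = 8 - (-4 + 4) = 8 - 1*0 = 8 + 0 = 8)
o = 299 (o = (-31 + 8) + 322 = -23 + 322 = 299)
o - 4887 = 299 - 4887 = -4588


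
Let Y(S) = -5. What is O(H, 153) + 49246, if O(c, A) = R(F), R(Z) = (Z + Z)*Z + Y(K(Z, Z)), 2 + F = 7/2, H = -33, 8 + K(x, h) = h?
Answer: 98491/2 ≈ 49246.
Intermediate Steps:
K(x, h) = -8 + h
F = 3/2 (F = -2 + 7/2 = 3/2 ≈ 1.5000)
R(Z) = -5 + 2*Z² (R(Z) = (Z + Z)*Z - 5 = (2*Z)*Z - 5 = 2*Z² - 5 = -5 + 2*Z²)
O(c, A) = -½ (O(c, A) = -5 + 2*(3/2)² = -5 + 2*(9/4) = -5 + 9/2 = -½)
O(H, 153) + 49246 = -½ + 49246 = 98491/2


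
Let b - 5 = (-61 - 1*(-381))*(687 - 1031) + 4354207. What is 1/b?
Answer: 1/4244132 ≈ 2.3562e-7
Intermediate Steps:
b = 4244132 (b = 5 + ((-61 - 1*(-381))*(687 - 1031) + 4354207) = 5 + ((-61 + 381)*(-344) + 4354207) = 5 + (320*(-344) + 4354207) = 5 + (-110080 + 4354207) = 5 + 4244127 = 4244132)
1/b = 1/4244132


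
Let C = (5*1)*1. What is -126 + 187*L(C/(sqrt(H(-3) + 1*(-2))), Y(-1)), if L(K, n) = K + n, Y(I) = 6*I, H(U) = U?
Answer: -1248 - 187*I*sqrt(5) ≈ -1248.0 - 418.14*I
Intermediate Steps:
C = 5 (C = 5*1 = 5)
-126 + 187*L(C/(sqrt(H(-3) + 1*(-2))), Y(-1)) = -126 + 187*(5/(sqrt(-3 + 1*(-2))) + 6*(-1)) = -126 + 187*(5/(sqrt(-3 - 2)) - 6) = -126 + 187*(5/(sqrt(-5)) - 6) = -126 + 187*(5/((I*sqrt(5))) - 6) = -126 + 187*(5*(-I*sqrt(5)/5) - 6) = -126 + 187*(-I*sqrt(5) - 6) = -126 + 187*(-6 - I*sqrt(5)) = -126 + (-1122 - 187*I*sqrt(5)) = -1248 - 187*I*sqrt(5)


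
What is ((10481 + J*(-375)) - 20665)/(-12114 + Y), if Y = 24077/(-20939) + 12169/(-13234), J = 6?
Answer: 3445545031084/3357444320473 ≈ 1.0262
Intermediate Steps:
Y = -573441709/277106726 (Y = 24077*(-1/20939) + 12169*(-1/13234) = -24077/20939 - 12169/13234 = -573441709/277106726 ≈ -2.0694)
((10481 + J*(-375)) - 20665)/(-12114 + Y) = ((10481 + 6*(-375)) - 20665)/(-12114 - 573441709/277106726) = ((10481 - 2250) - 20665)/(-3357444320473/277106726) = (8231 - 20665)*(-277106726/3357444320473) = -12434*(-277106726/3357444320473) = 3445545031084/3357444320473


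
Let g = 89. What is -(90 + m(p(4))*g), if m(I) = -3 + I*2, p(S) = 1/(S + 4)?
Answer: 619/4 ≈ 154.75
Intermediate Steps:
p(S) = 1/(4 + S)
m(I) = -3 + 2*I
-(90 + m(p(4))*g) = -(90 + (-3 + 2/(4 + 4))*89) = -(90 + (-3 + 2/8)*89) = -(90 + (-3 + 2*(1/8))*89) = -(90 + (-3 + 1/4)*89) = -(90 - 11/4*89) = -(90 - 979/4) = -1*(-619/4) = 619/4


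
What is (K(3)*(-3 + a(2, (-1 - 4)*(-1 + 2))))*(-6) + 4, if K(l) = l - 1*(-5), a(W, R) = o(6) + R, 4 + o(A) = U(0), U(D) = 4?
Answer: 388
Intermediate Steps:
o(A) = 0 (o(A) = -4 + 4 = 0)
a(W, R) = R (a(W, R) = 0 + R = R)
K(l) = 5 + l (K(l) = l + 5 = 5 + l)
(K(3)*(-3 + a(2, (-1 - 4)*(-1 + 2))))*(-6) + 4 = ((5 + 3)*(-3 + (-1 - 4)*(-1 + 2)))*(-6) + 4 = (8*(-3 - 5*1))*(-6) + 4 = (8*(-3 - 5))*(-6) + 4 = (8*(-8))*(-6) + 4 = -64*(-6) + 4 = 384 + 4 = 388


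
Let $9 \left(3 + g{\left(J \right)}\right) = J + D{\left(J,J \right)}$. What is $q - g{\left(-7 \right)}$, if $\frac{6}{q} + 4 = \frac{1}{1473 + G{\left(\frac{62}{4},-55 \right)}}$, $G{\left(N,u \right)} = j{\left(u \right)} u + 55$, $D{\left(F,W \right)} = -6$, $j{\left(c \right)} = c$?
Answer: $\frac{482578}{163899} \approx 2.9444$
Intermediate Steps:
$G{\left(N,u \right)} = 55 + u^{2}$ ($G{\left(N,u \right)} = u u + 55 = u^{2} + 55 = 55 + u^{2}$)
$g{\left(J \right)} = - \frac{11}{3} + \frac{J}{9}$ ($g{\left(J \right)} = -3 + \frac{J - 6}{9} = -3 + \frac{-6 + J}{9} = -3 + \left(- \frac{2}{3} + \frac{J}{9}\right) = - \frac{11}{3} + \frac{J}{9}$)
$q = - \frac{27318}{18211}$ ($q = \frac{6}{-4 + \frac{1}{1473 + \left(55 + \left(-55\right)^{2}\right)}} = \frac{6}{-4 + \frac{1}{1473 + \left(55 + 3025\right)}} = \frac{6}{-4 + \frac{1}{1473 + 3080}} = \frac{6}{-4 + \frac{1}{4553}} = \frac{6}{- \frac{18211}{4553}} = 6 \left(- \frac{4553}{18211}\right) = - \frac{27318}{18211} \approx -1.5001$)
$q - g{\left(-7 \right)} = - \frac{27318}{18211} - \left(- \frac{11}{3} + \frac{1}{9} \left(-7\right)\right) = - \frac{27318}{18211} - \left(- \frac{11}{3} - \frac{7}{9}\right) = - \frac{27318}{18211} - - \frac{40}{9} = - \frac{27318}{18211} + \frac{40}{9} = \frac{482578}{163899}$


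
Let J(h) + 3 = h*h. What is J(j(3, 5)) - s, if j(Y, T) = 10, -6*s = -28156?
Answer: -13787/3 ≈ -4595.7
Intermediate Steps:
s = 14078/3 (s = -1/6*(-28156) = 14078/3 ≈ 4692.7)
J(h) = -3 + h**2 (J(h) = -3 + h*h = -3 + h**2)
J(j(3, 5)) - s = (-3 + 10**2) - 1*14078/3 = (-3 + 100) - 14078/3 = 97 - 14078/3 = -13787/3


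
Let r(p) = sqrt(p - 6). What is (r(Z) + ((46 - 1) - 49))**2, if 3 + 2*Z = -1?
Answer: 8 - 16*I*sqrt(2) ≈ 8.0 - 22.627*I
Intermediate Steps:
Z = -2 (Z = -3/2 + (1/2)*(-1) = -3/2 - 1/2 = -2)
r(p) = sqrt(-6 + p)
(r(Z) + ((46 - 1) - 49))**2 = (sqrt(-6 - 2) + ((46 - 1) - 49))**2 = (sqrt(-8) + (45 - 49))**2 = (2*I*sqrt(2) - 4)**2 = (-4 + 2*I*sqrt(2))**2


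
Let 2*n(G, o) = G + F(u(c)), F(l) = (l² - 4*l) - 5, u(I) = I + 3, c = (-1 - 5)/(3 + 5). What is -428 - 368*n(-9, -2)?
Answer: 5745/2 ≈ 2872.5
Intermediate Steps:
c = -¾ (c = -6/8 = -6*⅛ = -¾ ≈ -0.75000)
u(I) = 3 + I
F(l) = -5 + l² - 4*l
n(G, o) = -143/32 + G/2 (n(G, o) = (G + (-5 + (3 - ¾)² - 4*(3 - ¾)))/2 = (G + (-5 + (9/4)² - 4*9/4))/2 = (G + (-5 + 81/16 - 9))/2 = (G - 143/16)/2 = (-143/16 + G)/2 = -143/32 + G/2)
-428 - 368*n(-9, -2) = -428 - 368*(-143/32 + (½)*(-9)) = -428 - 368*(-143/32 - 9/2) = -428 - 368*(-287/32) = -428 + 6601/2 = 5745/2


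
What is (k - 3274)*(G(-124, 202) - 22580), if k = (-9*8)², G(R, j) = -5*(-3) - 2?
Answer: -43102970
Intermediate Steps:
G(R, j) = 13 (G(R, j) = 15 - 2 = 13)
k = 5184 (k = (-72)² = 5184)
(k - 3274)*(G(-124, 202) - 22580) = (5184 - 3274)*(13 - 22580) = 1910*(-22567) = -43102970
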